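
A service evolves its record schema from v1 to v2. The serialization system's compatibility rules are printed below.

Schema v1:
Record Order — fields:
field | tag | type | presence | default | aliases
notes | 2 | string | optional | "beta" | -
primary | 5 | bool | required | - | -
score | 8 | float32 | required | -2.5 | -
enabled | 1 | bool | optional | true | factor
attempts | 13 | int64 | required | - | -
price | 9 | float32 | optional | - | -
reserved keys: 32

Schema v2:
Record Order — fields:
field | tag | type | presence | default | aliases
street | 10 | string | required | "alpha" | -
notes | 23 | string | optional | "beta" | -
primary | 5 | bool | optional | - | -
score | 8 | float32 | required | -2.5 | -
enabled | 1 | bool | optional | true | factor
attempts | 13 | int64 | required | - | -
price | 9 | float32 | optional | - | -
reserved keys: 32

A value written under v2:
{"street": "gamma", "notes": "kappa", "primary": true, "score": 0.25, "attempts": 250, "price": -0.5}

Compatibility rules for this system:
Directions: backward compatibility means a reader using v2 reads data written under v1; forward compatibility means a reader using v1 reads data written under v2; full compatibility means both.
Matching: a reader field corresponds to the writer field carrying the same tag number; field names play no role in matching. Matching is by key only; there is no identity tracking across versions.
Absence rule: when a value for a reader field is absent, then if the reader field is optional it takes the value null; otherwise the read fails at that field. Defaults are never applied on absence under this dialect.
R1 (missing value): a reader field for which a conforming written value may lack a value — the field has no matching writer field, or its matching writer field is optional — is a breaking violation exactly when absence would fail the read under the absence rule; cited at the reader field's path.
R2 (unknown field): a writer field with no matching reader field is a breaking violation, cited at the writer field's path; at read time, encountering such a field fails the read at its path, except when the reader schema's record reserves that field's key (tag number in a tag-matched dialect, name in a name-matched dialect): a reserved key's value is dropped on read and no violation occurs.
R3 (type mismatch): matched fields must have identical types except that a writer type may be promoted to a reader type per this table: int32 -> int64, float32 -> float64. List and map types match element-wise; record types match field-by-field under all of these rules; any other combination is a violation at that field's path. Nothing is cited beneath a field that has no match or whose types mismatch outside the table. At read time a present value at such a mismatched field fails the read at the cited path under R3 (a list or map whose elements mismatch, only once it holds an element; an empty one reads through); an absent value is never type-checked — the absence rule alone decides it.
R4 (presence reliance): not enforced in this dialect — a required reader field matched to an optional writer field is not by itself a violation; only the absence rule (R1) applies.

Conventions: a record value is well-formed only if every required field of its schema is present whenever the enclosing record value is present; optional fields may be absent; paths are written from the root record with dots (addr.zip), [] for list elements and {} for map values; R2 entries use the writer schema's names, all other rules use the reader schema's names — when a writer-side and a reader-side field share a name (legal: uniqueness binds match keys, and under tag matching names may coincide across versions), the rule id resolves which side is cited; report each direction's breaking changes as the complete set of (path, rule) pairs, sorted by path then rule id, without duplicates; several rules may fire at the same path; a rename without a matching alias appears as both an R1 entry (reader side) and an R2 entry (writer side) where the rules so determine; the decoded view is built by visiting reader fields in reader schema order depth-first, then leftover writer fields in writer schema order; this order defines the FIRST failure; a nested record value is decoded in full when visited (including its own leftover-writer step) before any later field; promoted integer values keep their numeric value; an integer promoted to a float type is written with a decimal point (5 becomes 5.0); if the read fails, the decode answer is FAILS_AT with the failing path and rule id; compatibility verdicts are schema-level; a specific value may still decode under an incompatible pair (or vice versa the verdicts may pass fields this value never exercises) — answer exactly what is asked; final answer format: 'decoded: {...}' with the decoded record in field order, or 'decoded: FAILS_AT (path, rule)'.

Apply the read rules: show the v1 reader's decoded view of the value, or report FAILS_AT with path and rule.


arrows below run writer -> reader for Order
migrating the Order value to v1:
  notes := null (not supplied -> null)
  primary := true
  score := 0.25
  enabled := null (not supplied -> null)
  attempts := 250
  price := -0.5
  read fails at street under R2 (unknown field)
  => FAILS_AT (street, R2)
diffs on Order not affecting the asked answer:
  field primary in record Order: required changed to optional -> matters for Order compatibility verdicts, not for this value's decode
  field notes in record Order: tag 2 changed to 23 -> matters for Order compatibility verdicts, not for this value's decode

decoded: FAILS_AT (street, R2)


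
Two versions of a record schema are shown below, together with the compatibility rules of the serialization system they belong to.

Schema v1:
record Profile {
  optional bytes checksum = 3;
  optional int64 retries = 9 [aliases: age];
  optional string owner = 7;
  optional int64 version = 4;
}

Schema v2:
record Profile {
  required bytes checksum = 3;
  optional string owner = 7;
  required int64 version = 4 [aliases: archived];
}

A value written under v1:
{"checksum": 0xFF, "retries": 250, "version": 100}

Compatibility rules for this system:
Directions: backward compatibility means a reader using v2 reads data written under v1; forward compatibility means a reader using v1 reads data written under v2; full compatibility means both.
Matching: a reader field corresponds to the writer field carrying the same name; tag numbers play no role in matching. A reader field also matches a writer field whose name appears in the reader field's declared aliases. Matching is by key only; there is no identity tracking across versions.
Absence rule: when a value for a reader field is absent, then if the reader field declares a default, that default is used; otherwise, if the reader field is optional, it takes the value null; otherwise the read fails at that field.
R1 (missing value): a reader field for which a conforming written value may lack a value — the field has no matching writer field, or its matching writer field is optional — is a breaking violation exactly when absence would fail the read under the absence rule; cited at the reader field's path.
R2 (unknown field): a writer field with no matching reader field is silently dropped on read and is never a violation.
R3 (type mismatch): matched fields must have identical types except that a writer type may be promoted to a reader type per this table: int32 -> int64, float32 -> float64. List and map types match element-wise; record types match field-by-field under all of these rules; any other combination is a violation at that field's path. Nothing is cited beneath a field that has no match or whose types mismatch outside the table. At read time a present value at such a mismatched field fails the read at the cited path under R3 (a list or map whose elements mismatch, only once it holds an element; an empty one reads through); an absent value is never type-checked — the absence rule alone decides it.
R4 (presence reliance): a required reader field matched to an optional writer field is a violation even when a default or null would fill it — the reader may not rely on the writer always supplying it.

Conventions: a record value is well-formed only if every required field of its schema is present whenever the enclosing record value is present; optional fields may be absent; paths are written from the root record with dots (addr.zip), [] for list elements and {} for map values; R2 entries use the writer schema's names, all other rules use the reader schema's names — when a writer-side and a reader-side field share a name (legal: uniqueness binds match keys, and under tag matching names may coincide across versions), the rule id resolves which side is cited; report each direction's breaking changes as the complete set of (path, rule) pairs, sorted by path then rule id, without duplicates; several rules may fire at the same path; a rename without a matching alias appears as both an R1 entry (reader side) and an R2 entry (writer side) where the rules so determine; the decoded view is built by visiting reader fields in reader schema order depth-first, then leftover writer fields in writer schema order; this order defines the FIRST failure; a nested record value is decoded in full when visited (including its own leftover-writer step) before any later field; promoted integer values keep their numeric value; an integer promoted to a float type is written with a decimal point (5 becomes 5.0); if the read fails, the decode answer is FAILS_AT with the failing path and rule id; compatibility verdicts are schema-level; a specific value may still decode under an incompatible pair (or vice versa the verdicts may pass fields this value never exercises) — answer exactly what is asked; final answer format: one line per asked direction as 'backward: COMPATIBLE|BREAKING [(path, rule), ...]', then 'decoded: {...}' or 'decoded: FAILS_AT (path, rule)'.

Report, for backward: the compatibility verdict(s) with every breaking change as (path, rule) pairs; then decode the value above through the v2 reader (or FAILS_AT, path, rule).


each type pair in Profile: writer, then reader
backward analysis of Profile with v2 as reader and v1 as writer:
  checksum: bytes -> bytes, writer optional; from checksum
  owner: string -> string, writer optional; from owner
  version: int64 -> int64, writer optional; from version
  writer retries: unknown to reader
  breaking: (checksum, R1)
  breaking: (checksum, R4)
  breaking: (version, R1)
  breaking: (version, R4)
  => 4 violation(s): backward is BREAKING for Profile
decode walk for Profile under reader schema v2:
  checksum := 0xFF
  owner := null (absent, optional -> null)
  version := 100
  writer retries: unknown -> dropped
  => decoded: {"checksum": 0xFF, "owner": null, "version": 100}

backward: BREAKING [(checksum, R1), (checksum, R4), (version, R1), (version, R4)]; decoded: {"checksum": 0xFF, "owner": null, "version": 100}


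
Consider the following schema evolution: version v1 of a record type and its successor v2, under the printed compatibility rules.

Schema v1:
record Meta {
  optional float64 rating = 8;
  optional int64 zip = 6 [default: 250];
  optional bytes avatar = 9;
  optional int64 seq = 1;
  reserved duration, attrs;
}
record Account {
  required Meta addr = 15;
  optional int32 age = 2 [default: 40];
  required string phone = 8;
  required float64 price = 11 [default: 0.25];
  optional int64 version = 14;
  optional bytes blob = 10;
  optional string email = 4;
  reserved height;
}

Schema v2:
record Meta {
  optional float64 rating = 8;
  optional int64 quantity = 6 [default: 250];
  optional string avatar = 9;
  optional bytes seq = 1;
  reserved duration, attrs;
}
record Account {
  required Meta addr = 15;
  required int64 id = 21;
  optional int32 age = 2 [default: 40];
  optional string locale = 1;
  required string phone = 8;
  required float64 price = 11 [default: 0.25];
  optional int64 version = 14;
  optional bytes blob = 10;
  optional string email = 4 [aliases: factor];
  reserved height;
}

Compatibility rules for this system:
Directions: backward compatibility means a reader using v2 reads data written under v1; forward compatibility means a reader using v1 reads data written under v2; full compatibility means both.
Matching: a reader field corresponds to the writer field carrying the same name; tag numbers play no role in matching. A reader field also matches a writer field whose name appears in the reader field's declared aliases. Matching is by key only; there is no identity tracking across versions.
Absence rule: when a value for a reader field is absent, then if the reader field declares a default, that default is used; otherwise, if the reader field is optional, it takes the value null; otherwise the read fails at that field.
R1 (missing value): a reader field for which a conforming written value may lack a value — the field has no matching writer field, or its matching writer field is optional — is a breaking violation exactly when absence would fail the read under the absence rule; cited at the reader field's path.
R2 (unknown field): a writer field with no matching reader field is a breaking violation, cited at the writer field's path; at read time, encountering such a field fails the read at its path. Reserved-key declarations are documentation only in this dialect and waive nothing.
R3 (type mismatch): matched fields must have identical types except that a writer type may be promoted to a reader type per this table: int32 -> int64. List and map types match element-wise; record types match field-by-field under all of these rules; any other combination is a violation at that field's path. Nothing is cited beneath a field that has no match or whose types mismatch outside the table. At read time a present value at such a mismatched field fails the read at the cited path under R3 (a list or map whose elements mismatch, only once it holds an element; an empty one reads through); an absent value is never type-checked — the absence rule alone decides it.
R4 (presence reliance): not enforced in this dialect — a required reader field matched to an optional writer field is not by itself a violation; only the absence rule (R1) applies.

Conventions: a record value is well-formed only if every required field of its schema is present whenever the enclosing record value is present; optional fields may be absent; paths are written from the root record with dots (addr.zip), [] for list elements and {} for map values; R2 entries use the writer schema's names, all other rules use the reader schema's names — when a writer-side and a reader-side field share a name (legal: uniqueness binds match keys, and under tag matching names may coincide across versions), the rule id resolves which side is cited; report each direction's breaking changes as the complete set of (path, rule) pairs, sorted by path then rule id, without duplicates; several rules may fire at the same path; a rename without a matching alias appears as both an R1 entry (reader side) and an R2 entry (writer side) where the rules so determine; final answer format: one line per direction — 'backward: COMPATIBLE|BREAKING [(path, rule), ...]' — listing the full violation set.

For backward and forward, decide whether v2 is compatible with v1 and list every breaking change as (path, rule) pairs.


backward: BREAKING [(addr.avatar, R3), (addr.seq, R3), (addr.zip, R2), (id, R1)]; forward: BREAKING [(addr.avatar, R3), (addr.quantity, R2), (addr.seq, R3), (id, R2), (locale, R2)]

the writer's type comes first in each Account pair
backward for Account (reader v2, writer v1):
  addr: paired with writer addr (Meta -> Meta; writer required)
  id: no writer-side match
  age: paired with writer age (int32 -> int32; writer optional)
  locale: no writer-side match
  phone: paired with writer phone (string -> string; writer required)
  price: paired with writer price (float64 -> float64; writer required)
  version: paired with writer version (int64 -> int64; writer optional)
  blob: paired with writer blob (bytes -> bytes; writer optional)
  email: paired with writer email (string -> string; writer optional)
  addr.rating: paired with writer addr.rating (float64 -> float64; writer optional)
  addr.quantity: no writer-side match
  addr.avatar: paired with writer addr.avatar (bytes -> string; writer optional)
  addr.seq: paired with writer addr.seq (int64 -> bytes; writer optional)
  writer field addr.zip has no reader counterpart
  breaking: (addr.avatar, R3)
  breaking: (addr.seq, R3)
  breaking: (addr.zip, R2)
  breaking: (id, R1)
  => backward: BREAKING (4)
forward for Account (reader v1, writer v2):
  addr: paired with writer addr (Meta -> Meta; writer required)
  age: paired with writer age (int32 -> int32; writer optional)
  phone: paired with writer phone (string -> string; writer required)
  price: paired with writer price (float64 -> float64; writer required)
  version: paired with writer version (int64 -> int64; writer optional)
  blob: paired with writer blob (bytes -> bytes; writer optional)
  email: paired with writer email (string -> string; writer optional)
  writer field id has no reader counterpart
  writer field locale has no reader counterpart
  addr.rating: paired with writer addr.rating (float64 -> float64; writer optional)
  addr.zip: no writer-side match
  addr.avatar: paired with writer addr.avatar (string -> bytes; writer optional)
  addr.seq: paired with writer addr.seq (bytes -> int64; writer optional)
  writer field addr.quantity has no reader counterpart
  breaking: (addr.avatar, R3)
  breaking: (addr.quantity, R2)
  breaking: (addr.seq, R3)
  breaking: (id, R2)
  breaking: (locale, R2)
  => forward: BREAKING (5)


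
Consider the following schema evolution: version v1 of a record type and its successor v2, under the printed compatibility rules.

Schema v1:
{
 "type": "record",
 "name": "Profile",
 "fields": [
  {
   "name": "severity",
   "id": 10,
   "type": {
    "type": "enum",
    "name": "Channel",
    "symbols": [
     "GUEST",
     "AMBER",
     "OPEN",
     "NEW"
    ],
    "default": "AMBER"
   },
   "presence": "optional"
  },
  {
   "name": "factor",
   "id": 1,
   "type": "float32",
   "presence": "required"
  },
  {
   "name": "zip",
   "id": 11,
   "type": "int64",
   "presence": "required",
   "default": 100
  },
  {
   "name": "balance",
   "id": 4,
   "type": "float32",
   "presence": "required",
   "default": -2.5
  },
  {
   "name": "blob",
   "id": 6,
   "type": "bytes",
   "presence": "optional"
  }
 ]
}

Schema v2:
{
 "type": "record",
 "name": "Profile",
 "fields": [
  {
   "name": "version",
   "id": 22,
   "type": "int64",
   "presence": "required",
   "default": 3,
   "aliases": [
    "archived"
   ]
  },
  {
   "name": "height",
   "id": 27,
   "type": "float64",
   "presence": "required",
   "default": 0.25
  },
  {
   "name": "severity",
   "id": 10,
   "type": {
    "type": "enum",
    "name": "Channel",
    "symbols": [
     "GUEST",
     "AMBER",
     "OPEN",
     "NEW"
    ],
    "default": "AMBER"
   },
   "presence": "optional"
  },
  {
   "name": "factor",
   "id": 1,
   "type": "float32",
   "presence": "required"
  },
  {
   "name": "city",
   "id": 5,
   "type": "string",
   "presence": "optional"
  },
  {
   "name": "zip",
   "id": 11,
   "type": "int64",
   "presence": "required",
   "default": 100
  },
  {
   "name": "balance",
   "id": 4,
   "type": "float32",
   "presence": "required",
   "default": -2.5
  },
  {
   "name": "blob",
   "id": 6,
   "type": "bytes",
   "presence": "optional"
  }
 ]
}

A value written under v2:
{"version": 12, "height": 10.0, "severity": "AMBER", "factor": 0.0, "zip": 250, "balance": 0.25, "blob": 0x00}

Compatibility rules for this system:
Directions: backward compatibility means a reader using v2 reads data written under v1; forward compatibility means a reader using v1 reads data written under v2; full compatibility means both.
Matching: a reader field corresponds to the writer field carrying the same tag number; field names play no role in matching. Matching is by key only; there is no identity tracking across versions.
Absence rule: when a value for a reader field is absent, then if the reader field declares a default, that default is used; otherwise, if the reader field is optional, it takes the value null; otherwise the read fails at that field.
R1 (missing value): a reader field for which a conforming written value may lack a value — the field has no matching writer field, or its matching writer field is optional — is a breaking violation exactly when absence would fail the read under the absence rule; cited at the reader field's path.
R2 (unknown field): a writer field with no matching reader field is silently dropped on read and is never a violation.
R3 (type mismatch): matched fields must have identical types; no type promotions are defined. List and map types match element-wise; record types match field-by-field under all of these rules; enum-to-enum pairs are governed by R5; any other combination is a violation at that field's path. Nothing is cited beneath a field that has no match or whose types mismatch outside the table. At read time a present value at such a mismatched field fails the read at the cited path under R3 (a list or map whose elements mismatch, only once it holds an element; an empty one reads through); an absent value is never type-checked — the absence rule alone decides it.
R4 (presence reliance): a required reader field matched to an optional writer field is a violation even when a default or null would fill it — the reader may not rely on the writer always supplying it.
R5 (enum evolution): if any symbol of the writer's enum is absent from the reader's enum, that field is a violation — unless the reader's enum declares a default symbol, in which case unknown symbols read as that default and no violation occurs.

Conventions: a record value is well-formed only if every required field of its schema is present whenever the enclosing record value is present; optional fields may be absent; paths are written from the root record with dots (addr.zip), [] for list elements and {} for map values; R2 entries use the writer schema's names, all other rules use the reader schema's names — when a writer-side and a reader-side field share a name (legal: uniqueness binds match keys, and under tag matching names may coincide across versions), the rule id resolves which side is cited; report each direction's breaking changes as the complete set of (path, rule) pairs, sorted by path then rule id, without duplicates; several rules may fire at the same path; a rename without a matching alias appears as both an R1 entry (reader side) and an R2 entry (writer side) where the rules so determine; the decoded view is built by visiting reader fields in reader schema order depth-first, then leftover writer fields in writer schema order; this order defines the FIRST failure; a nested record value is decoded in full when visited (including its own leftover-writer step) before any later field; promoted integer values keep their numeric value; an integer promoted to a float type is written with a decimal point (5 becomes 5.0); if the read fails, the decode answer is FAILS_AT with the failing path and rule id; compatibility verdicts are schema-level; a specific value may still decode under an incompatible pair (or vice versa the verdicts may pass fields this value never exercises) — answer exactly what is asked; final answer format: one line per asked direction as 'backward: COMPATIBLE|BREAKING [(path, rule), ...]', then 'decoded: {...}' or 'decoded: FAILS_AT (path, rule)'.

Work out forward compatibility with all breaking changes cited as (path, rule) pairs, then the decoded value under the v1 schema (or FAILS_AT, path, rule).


arrows below run writer -> reader for Profile
checking forward for Profile: reader v1 against writer v2:
  Channel -> Channel, writer optional: severity aligns to severity
  float32 -> float32, writer required: factor aligns to factor
  int64 -> int64, writer required: zip aligns to zip
  float32 -> float32, writer required: balance aligns to balance
  bytes -> bytes, writer optional: blob aligns to blob
  version (writer side), unknown to reader
  height (writer side), unknown to reader
  city (writer side), unknown to reader
  => no violations; forward on Profile: COMPATIBLE
decode walk for Profile under reader schema v1:
  severity := "AMBER"
  factor := 0.0
  zip := 250
  balance := 0.25
  blob := 0x00
  writer version: unknown -> dropped
  writer height: unknown -> dropped
  => decoded: {"severity": "AMBER", "factor": 0.0, "zip": 250, "balance": 0.25, "blob": 0x00}
the rest of the Profile diff is inert for this question:
  added field version to record Profile: required int64, tag 22, default 3 (in v2 it sits immediately before severity) -> fires no rule on Profile, leaving the asked answer as it is
  added field city to record Profile: optional string, tag 5 (in v2 it sits immediately before zip) -> fires no rule on Profile, leaving the asked answer as it is
  added field height to record Profile: required float64, tag 27, default 0.25 (in v2 it sits immediately before severity) -> fires no rule on Profile, leaving the asked answer as it is

forward: COMPATIBLE []; decoded: {"severity": "AMBER", "factor": 0.0, "zip": 250, "balance": 0.25, "blob": 0x00}


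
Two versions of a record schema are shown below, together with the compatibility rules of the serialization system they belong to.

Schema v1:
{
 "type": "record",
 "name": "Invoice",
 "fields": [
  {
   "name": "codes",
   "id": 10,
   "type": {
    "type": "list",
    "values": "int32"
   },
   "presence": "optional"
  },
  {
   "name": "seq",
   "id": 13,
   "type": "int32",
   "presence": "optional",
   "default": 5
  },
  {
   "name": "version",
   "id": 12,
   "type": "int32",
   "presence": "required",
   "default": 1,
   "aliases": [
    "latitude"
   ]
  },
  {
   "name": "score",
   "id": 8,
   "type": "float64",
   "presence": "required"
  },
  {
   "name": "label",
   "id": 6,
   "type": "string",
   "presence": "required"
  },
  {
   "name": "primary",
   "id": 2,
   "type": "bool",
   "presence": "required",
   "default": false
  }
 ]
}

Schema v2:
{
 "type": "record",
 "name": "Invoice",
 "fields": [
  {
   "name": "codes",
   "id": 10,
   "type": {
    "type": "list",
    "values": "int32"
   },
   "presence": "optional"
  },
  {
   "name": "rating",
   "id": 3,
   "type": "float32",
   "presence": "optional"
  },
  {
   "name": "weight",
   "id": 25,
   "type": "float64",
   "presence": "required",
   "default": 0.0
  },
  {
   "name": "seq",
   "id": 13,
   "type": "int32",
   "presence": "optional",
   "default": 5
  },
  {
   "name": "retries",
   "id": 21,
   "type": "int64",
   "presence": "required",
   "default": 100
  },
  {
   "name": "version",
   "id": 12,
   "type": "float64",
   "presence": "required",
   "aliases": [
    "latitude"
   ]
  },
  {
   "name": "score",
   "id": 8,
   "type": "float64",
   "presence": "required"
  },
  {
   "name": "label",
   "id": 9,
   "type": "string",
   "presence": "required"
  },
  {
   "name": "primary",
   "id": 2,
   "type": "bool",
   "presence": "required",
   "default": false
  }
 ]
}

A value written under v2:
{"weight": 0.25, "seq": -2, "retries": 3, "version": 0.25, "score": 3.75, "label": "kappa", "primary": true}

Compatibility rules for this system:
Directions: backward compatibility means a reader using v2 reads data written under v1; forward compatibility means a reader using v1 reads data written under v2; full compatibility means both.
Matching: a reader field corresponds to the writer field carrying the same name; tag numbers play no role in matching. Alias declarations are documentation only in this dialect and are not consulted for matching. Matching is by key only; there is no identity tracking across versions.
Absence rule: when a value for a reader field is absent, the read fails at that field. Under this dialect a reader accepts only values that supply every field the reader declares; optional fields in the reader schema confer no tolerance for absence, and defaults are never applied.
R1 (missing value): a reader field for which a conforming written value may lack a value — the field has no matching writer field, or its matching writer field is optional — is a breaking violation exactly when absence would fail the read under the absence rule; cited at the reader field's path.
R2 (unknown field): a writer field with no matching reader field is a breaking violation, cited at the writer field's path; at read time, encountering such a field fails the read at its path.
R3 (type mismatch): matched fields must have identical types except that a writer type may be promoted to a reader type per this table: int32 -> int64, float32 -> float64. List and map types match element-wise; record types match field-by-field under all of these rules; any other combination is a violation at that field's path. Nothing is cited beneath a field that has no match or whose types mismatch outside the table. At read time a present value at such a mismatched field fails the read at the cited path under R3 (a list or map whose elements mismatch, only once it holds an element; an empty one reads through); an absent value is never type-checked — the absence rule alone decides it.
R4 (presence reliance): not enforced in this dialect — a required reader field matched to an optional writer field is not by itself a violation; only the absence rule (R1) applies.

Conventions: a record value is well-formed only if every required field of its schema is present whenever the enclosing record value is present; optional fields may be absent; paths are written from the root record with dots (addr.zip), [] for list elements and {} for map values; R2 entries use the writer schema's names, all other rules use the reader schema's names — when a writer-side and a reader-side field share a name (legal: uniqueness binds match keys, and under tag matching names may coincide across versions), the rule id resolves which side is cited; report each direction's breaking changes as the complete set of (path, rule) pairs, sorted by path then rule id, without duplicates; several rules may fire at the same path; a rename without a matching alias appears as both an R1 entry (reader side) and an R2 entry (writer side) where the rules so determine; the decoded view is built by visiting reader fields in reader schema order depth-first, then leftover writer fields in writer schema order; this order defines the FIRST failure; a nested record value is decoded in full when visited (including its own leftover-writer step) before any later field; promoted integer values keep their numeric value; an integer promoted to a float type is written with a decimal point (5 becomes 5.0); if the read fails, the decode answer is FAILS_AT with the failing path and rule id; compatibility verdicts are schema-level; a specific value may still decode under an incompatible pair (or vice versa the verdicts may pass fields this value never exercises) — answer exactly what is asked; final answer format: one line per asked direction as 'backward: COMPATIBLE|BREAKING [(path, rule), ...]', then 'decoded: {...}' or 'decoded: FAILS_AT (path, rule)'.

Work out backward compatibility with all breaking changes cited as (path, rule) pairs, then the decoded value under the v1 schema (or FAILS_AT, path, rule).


backward: BREAKING [(codes, R1), (rating, R1), (retries, R1), (seq, R1), (version, R3), (weight, R1)]; decoded: FAILS_AT (codes, R1)

each type pair in Invoice: writer, then reader
backward pass over Invoice, reader schema v2, writer schema v1:
  codes: list<int32> -> list<int32>, writer optional; from codes
  rating: no writer-side match
  weight: no writer-side match
  seq: int32 -> int32, writer optional; from seq
  retries: no writer-side match
  version: int32 -> float64, writer required; from version
  score: float64 -> float64, writer required; from score
  label: string -> string, writer required; from label
  primary: bool -> bool, writer required; from primary
  violation R1 at codes
  violation R1 at rating
  violation R1 at retries
  violation R1 at seq
  violation R3 at version
  violation R1 at weight
  => backward verdict for Invoice: BREAKING, 6 violation(s)
decode (reader v1):
  read fails at codes under R1 (no fill)
  => FAILS_AT (codes, R1)
remaining Invoice differences; none change what is asked:
  field label in record Invoice: tag 6 changed to 9 -> triggers nothing under Invoice's printed rules — same verdict


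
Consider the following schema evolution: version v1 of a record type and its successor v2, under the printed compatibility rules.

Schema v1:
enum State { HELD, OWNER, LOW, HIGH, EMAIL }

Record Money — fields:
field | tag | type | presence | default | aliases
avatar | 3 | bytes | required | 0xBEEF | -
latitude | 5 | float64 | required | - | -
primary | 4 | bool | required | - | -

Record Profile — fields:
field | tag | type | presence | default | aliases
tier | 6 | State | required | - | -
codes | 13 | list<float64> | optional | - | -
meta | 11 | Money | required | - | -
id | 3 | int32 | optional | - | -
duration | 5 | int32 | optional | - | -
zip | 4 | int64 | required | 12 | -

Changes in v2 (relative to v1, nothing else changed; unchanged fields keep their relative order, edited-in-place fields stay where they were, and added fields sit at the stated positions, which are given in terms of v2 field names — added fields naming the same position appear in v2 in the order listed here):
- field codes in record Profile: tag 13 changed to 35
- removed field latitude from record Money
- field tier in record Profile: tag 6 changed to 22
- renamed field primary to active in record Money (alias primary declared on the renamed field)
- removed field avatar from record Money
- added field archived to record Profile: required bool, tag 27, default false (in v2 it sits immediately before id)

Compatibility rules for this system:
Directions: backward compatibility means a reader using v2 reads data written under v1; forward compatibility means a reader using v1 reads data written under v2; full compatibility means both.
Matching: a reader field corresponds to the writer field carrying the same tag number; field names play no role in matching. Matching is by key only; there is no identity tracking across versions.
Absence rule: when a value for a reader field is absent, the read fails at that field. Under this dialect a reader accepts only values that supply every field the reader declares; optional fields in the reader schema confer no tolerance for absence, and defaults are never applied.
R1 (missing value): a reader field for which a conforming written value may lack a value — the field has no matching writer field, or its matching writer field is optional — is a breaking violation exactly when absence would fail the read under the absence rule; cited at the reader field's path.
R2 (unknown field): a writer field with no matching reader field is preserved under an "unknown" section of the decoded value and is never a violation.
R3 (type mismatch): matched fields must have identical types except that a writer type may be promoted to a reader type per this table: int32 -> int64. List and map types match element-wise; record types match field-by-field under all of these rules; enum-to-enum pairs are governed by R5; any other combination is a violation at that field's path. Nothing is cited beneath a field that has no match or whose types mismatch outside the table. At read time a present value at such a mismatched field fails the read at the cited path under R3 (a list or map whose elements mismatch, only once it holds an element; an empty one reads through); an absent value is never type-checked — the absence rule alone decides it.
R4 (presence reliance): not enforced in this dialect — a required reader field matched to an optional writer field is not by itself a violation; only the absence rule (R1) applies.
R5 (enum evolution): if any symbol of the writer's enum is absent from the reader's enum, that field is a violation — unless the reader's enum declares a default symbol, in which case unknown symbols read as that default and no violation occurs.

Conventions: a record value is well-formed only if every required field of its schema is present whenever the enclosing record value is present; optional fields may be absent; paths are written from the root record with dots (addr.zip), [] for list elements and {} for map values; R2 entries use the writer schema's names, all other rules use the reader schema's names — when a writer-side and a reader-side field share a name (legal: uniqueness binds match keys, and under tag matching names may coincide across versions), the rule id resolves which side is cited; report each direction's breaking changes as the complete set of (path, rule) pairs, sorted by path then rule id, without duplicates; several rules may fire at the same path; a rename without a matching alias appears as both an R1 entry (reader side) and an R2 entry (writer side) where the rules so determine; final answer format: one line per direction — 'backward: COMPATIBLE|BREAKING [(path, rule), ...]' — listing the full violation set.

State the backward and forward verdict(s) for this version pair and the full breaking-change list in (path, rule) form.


each type pair in Profile: writer, then reader
backward pass over Profile, reader schema v2, writer schema v1:
  tier: no writer-side match
  codes: no writer-side match
  Money -> Money, writer required: meta aligns to meta
  archived: no writer-side match
  int32 -> int32, writer optional: id aligns to id
  int32 -> int32, writer optional: duration aligns to duration
  int64 -> int64, writer required: zip aligns to zip
  leftover writer field: tier
  leftover writer field: codes
  bool -> bool, writer required: meta.active aligns to meta.primary
  leftover writer field: meta.avatar
  leftover writer field: meta.latitude
  R1 fires at archived
  R1 fires at codes
  R1 fires at duration
  R1 fires at id
  R1 fires at tier
  => backward verdict for Profile: BREAKING, 5 violation(s)
forward pass over Profile, reader schema v1, writer schema v2:
  tier: no writer-side match
  codes: no writer-side match
  Money -> Money, writer required: meta aligns to meta
  int32 -> int32, writer optional: id aligns to id
  int32 -> int32, writer optional: duration aligns to duration
  int64 -> int64, writer required: zip aligns to zip
  leftover writer field: tier
  leftover writer field: codes
  leftover writer field: archived
  meta.avatar: no writer-side match
  meta.latitude: no writer-side match
  bool -> bool, writer required: meta.primary aligns to meta.active
  R1 fires at codes
  R1 fires at duration
  R1 fires at id
  R1 fires at meta.avatar
  R1 fires at meta.latitude
  R1 fires at tier
  => forward verdict for Profile: BREAKING, 6 violation(s)

backward: BREAKING [(archived, R1), (codes, R1), (duration, R1), (id, R1), (tier, R1)]; forward: BREAKING [(codes, R1), (duration, R1), (id, R1), (meta.avatar, R1), (meta.latitude, R1), (tier, R1)]


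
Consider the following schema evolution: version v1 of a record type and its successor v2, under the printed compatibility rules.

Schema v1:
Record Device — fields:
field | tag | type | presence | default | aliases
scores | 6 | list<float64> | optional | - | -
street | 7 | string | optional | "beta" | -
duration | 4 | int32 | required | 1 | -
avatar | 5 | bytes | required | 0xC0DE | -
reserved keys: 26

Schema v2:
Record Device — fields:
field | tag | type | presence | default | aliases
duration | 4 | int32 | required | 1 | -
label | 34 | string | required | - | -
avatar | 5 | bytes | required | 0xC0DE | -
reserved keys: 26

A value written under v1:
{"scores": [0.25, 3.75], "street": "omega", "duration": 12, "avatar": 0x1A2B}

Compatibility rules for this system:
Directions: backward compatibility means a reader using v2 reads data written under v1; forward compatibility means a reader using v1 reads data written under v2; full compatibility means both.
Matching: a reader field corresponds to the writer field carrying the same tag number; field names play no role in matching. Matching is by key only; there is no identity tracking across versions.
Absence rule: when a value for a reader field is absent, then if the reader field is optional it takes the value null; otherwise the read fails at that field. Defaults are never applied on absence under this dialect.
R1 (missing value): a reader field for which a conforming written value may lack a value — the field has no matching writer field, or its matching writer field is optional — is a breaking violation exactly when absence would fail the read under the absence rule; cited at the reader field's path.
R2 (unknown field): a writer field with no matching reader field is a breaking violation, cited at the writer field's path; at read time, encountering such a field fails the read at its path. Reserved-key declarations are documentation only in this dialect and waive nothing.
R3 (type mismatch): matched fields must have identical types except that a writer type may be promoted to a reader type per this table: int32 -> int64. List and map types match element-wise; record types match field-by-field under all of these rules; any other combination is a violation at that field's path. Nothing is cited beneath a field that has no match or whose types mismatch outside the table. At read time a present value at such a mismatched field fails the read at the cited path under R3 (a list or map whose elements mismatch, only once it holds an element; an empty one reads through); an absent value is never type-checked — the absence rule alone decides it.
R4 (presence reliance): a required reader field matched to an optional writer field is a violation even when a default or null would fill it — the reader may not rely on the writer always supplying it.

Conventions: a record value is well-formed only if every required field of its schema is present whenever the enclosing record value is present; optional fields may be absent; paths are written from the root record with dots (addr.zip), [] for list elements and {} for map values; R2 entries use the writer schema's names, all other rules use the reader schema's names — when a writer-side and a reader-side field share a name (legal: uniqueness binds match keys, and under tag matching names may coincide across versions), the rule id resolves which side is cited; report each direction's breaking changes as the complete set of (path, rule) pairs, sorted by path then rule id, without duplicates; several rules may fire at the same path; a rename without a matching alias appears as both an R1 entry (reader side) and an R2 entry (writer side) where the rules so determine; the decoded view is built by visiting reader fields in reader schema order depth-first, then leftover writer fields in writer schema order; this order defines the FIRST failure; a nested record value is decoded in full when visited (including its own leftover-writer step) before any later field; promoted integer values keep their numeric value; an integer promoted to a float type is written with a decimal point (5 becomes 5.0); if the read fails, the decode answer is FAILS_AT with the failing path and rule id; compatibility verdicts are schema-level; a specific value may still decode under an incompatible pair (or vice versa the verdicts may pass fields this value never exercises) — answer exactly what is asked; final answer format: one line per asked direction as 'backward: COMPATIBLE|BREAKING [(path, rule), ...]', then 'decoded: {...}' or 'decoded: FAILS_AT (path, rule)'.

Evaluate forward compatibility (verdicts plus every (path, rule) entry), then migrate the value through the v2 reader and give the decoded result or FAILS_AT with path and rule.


forward: BREAKING [(label, R2)]; decoded: FAILS_AT (label, R1)

in Device below, arrows point writer -> reader
checking forward for Device: reader v1 against writer v2:
  scores has no writer counterpart
  street has no writer counterpart
  int32 -> int32, writer required: duration aligns to duration
  bytes -> bytes, writer required: avatar aligns to avatar
  leftover writer field: label
  violation R2 at label
  => forward verdict for Device: BREAKING, 1 violation(s)
migrating the Device value to v2:
  duration := 12
  read fails at label under R1 (no fill)
  => FAILS_AT (label, R1)
the rest of the Device diff is inert for this question:
  removed field scores from record Device -> fires only in the backward direction of Device, which is not asked here
  removed field street from record Device -> fires only in the backward direction of Device, which is not asked here
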